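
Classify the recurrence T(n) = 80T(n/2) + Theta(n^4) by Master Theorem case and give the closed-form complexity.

Master Theorem for T(n) = 80T(n/2) + O(n^4):

a = 80, b = 2, c = 4
log_b(a) = log_2(80) = 6.3219

Case 1: c = 4 < log_2(80) = 6.3219
T(n) = O(n^(log_2 80))

For T(n) = 80T(n/2) + O(n^4): log_2(80) = 6.3219. This is Case 1 of the Master Theorem (c < log_b(a), work dominated by leaves), giving O(n^(log_2 80)).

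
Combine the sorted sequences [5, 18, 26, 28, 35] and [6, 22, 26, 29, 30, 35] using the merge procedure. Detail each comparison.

Merging process:

Compare 5 vs 6: take 5 from left. Merged: [5]
Compare 18 vs 6: take 6 from right. Merged: [5, 6]
Compare 18 vs 22: take 18 from left. Merged: [5, 6, 18]
Compare 26 vs 22: take 22 from right. Merged: [5, 6, 18, 22]
Compare 26 vs 26: take 26 from left. Merged: [5, 6, 18, 22, 26]
Compare 28 vs 26: take 26 from right. Merged: [5, 6, 18, 22, 26, 26]
Compare 28 vs 29: take 28 from left. Merged: [5, 6, 18, 22, 26, 26, 28]
Compare 35 vs 29: take 29 from right. Merged: [5, 6, 18, 22, 26, 26, 28, 29]
Compare 35 vs 30: take 30 from right. Merged: [5, 6, 18, 22, 26, 26, 28, 29, 30]
Compare 35 vs 35: take 35 from left. Merged: [5, 6, 18, 22, 26, 26, 28, 29, 30, 35]
Append remaining from right: [35]. Merged: [5, 6, 18, 22, 26, 26, 28, 29, 30, 35, 35]

Final merged array: [5, 6, 18, 22, 26, 26, 28, 29, 30, 35, 35]
Total comparisons: 10

The merged array is [5, 6, 18, 22, 26, 26, 28, 29, 30, 35, 35], requiring 10 comparisons. The merge step runs in O(n) time where n is the total number of elements.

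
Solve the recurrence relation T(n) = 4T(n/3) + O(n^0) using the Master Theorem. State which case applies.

Master Theorem for T(n) = 4T(n/3) + O(n^0):

a = 4, b = 3, c = 0
log_b(a) = log_3(4) = 1.2619

Case 1: c = 0 < log_3(4) = 1.2619
T(n) = O(n^(log_3 4))

For T(n) = 4T(n/3) + O(n^0): log_3(4) = 1.2619. This is Case 1 of the Master Theorem (c < log_b(a), work dominated by leaves), giving O(n^(log_3 4)).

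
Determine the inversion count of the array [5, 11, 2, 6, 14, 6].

Finding inversions in [5, 11, 2, 6, 14, 6]:

(0, 2): arr[0]=5 > arr[2]=2
(1, 2): arr[1]=11 > arr[2]=2
(1, 3): arr[1]=11 > arr[3]=6
(1, 5): arr[1]=11 > arr[5]=6
(4, 5): arr[4]=14 > arr[5]=6

Total inversions: 5

The array has 5 inversion(s): (0,2), (1,2), (1,3), (1,5), (4,5). Each pair (i,j) satisfies i < j and arr[i] > arr[j].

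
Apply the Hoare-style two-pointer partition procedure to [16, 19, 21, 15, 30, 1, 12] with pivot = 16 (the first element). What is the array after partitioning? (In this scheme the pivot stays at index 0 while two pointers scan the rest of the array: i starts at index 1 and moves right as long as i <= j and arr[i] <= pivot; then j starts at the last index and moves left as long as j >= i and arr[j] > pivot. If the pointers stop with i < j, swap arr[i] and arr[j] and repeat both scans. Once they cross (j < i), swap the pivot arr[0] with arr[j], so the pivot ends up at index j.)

Hoare-style two-pointer partition with pivot = 16:

Initial array: [16, 19, 21, 15, 30, 1, 12]

Pointers start at i = 1, j = 6.
i stops at index 1 (arr[1]=19 > 16), j stops at index 6 (arr[6]=12 <= 16): swap arr[1] and arr[6], array becomes [16, 12, 21, 15, 30, 1, 19]
i stops at index 2 (arr[2]=21 > 16), j stops at index 5 (arr[5]=1 <= 16): swap arr[2] and arr[5], array becomes [16, 12, 1, 15, 30, 21, 19]
i ends at 4, j ends at 3: the pointers have crossed (j < i), so scanning stops.

Swap pivot arr[0] with arr[3] to place pivot at position 3: [15, 12, 1, 16, 30, 21, 19]
Pivot position: 3

After partitioning with pivot 16, the array becomes [15, 12, 1, 16, 30, 21, 19]. The pivot is placed at index 3. All elements to the left of the pivot are <= 16, and all elements to the right are > 16.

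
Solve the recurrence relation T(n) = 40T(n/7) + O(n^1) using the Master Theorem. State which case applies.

Master Theorem for T(n) = 40T(n/7) + O(n^1):

a = 40, b = 7, c = 1
log_b(a) = log_7(40) = 1.8957

Case 1: c = 1 < log_7(40) = 1.8957
T(n) = O(n^(log_7 40))

For T(n) = 40T(n/7) + O(n^1): log_7(40) = 1.8957. This is Case 1 of the Master Theorem (c < log_b(a), work dominated by leaves), giving O(n^(log_7 40)).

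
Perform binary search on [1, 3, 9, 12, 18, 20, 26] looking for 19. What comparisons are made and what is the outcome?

Binary search for 19 in [1, 3, 9, 12, 18, 20, 26]:

lo=0, hi=6, mid=3, arr[mid]=12 -> 12 < 19, search right half
lo=4, hi=6, mid=5, arr[mid]=20 -> 20 > 19, search left half
lo=4, hi=4, mid=4, arr[mid]=18 -> 18 < 19, search right half
lo=5 > hi=4, target 19 not found

Binary search determines that 19 is not in the array after 3 comparisons. The search space was exhausted without finding the target.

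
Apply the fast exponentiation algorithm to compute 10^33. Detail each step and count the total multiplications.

Computing 10^33 by squaring (build up from 10^1; each line after the first costs one multiplication):

10^1 = 10
10^2 = (10^1)^2 = 10^2 = 100
10^4 = (10^2)^2 = 100^2 = 10000
10^8 = (10^4)^2 = 10000^2 = 100000000
10^16 = (10^8)^2 = 100000000^2 = 10000000000000000
10^32 = (10^16)^2 = 10000000000000000^2 = 100000000000000000000000000000000
10^33 = 10 * 10^32 = 10 * 100000000000000000000000000000000 = 1000000000000000000000000000000000

Result: 1000000000000000000000000000000000
Multiplications needed: 6 (6 lines after 10^1)

10^33 = 1000000000000000000000000000000000. Using exponentiation by squaring, this requires 6 multiplications. The key idea: if the exponent is even, square the half-power; if odd, multiply by the base once.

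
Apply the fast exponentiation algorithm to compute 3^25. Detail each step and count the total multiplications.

Computing 3^25 by squaring (build up from 3^1; each line after the first costs one multiplication):

3^1 = 3
3^2 = (3^1)^2 = 3^2 = 9
3^3 = 3 * 3^2 = 3 * 9 = 27
3^6 = (3^3)^2 = 27^2 = 729
3^12 = (3^6)^2 = 729^2 = 531441
3^24 = (3^12)^2 = 531441^2 = 282429536481
3^25 = 3 * 3^24 = 3 * 282429536481 = 847288609443

Result: 847288609443
Multiplications needed: 6 (6 lines after 3^1)

3^25 = 847288609443. Using exponentiation by squaring, this requires 6 multiplications. The key idea: if the exponent is even, square the half-power; if odd, multiply by the base once.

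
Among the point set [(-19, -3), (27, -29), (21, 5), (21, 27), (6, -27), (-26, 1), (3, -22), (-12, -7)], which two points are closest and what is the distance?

Computing all pairwise distances among 8 points:

d((-19, -3), (27, -29)) = 52.8394
d((-19, -3), (21, 5)) = 40.7922
d((-19, -3), (21, 27)) = 50.0
d((-19, -3), (6, -27)) = 34.6554
d((-19, -3), (-26, 1)) = 8.0623
d((-19, -3), (3, -22)) = 29.0689
d((-19, -3), (-12, -7)) = 8.0623
d((27, -29), (21, 5)) = 34.5254
d((27, -29), (21, 27)) = 56.3205
d((27, -29), (6, -27)) = 21.095
d((27, -29), (-26, 1)) = 60.9016
d((27, -29), (3, -22)) = 25.0
d((27, -29), (-12, -7)) = 44.7772
d((21, 5), (21, 27)) = 22.0
d((21, 5), (6, -27)) = 35.3412
d((21, 5), (-26, 1)) = 47.1699
d((21, 5), (3, -22)) = 32.45
d((21, 5), (-12, -7)) = 35.1141
d((21, 27), (6, -27)) = 56.0446
d((21, 27), (-26, 1)) = 53.7122
d((21, 27), (3, -22)) = 52.2015
d((21, 27), (-12, -7)) = 47.3814
d((6, -27), (-26, 1)) = 42.5206
d((6, -27), (3, -22)) = 5.831 <-- minimum
d((6, -27), (-12, -7)) = 26.9072
d((-26, 1), (3, -22)) = 37.0135
d((-26, 1), (-12, -7)) = 16.1245
d((3, -22), (-12, -7)) = 21.2132

Closest pair: (6, -27) and (3, -22) with distance 5.831

The closest pair is (6, -27) and (3, -22) with Euclidean distance 5.831. For 8 points, brute-force pairwise comparison is shown above. For large n, the divide-and-conquer algorithm (sort by x, recurse on halves, check the dividing strip) achieves O(n log n).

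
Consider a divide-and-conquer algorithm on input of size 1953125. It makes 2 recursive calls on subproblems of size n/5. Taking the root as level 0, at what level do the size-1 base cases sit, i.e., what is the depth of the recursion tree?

For divide and conquer with division factor 5:

Problem sizes at each level:
Level 0: 1953125
Level 1: 390625
Level 2: 78125
Level 3: 15625
Level 4: 3125
Level 5: 625
Level 6: 125
Level 7: 25
Level 8: 5
Level 9: 1

The root is level 0 and the size-1 base case is level 9 (the tree spans levels 0 through 9, i.e. 10 levels counting the root), so the depth is the number of divisions: log_5(1953125) = 9

The recursion tree depth is log_5(1953125) = 9. At each level, the problem size is divided by 5, so it takes 9 divisions to reduce to a base case of size 1. The algorithm makes 2 recursive calls at each level.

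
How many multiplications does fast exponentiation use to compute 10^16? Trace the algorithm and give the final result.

Computing 10^16 by squaring (build up from 10^1; each line after the first costs one multiplication):

10^1 = 10
10^2 = (10^1)^2 = 10^2 = 100
10^4 = (10^2)^2 = 100^2 = 10000
10^8 = (10^4)^2 = 10000^2 = 100000000
10^16 = (10^8)^2 = 100000000^2 = 10000000000000000

Result: 10000000000000000
Multiplications needed: 4 (4 lines after 10^1)

10^16 = 10000000000000000. Using exponentiation by squaring, this requires 4 multiplications. The key idea: if the exponent is even, square the half-power; if odd, multiply by the base once.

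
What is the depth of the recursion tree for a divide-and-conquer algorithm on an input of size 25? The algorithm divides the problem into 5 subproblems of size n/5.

For divide and conquer with division factor 5:

Problem sizes at each level:
Level 0: 25
Level 1: 5
Level 2: 1

The root is level 0 and the size-1 base case is level 2 (the tree spans levels 0 through 2, i.e. 3 levels counting the root), so the depth is the number of divisions: log_5(25) = 2

The recursion tree depth is log_5(25) = 2. At each level, the problem size is divided by 5, so it takes 2 divisions to reduce to a base case of size 1. The algorithm makes 5 recursive calls at each level.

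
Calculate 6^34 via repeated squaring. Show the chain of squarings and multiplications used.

Computing 6^34 by squaring (build up from 6^1; each line after the first costs one multiplication):

6^1 = 6
6^2 = (6^1)^2 = 6^2 = 36
6^4 = (6^2)^2 = 36^2 = 1296
6^8 = (6^4)^2 = 1296^2 = 1679616
6^16 = (6^8)^2 = 1679616^2 = 2821109907456
6^17 = 6 * 6^16 = 6 * 2821109907456 = 16926659444736
6^34 = (6^17)^2 = 16926659444736^2 = 286511799958070431838109696

Result: 286511799958070431838109696
Multiplications needed: 6 (6 lines after 6^1)

6^34 = 286511799958070431838109696. Using exponentiation by squaring, this requires 6 multiplications. The key idea: if the exponent is even, square the half-power; if odd, multiply by the base once.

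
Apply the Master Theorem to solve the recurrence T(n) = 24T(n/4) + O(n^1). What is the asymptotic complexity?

Master Theorem for T(n) = 24T(n/4) + O(n^1):

a = 24, b = 4, c = 1
log_b(a) = log_4(24) = 2.2925

Case 1: c = 1 < log_4(24) = 2.2925
T(n) = O(n^(log_4 24))

For T(n) = 24T(n/4) + O(n^1): log_4(24) = 2.2925. This is Case 1 of the Master Theorem (c < log_b(a), work dominated by leaves), giving O(n^(log_4 24)).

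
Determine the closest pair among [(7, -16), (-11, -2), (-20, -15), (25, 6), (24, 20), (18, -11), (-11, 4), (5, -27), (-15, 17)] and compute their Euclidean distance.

Computing all pairwise distances among 9 points:

d((7, -16), (-11, -2)) = 22.8035
d((7, -16), (-20, -15)) = 27.0185
d((7, -16), (25, 6)) = 28.4253
d((7, -16), (24, 20)) = 39.8121
d((7, -16), (18, -11)) = 12.083
d((7, -16), (-11, 4)) = 26.9072
d((7, -16), (5, -27)) = 11.1803
d((7, -16), (-15, 17)) = 39.6611
d((-11, -2), (-20, -15)) = 15.8114
d((-11, -2), (25, 6)) = 36.8782
d((-11, -2), (24, 20)) = 41.3401
d((-11, -2), (18, -11)) = 30.3645
d((-11, -2), (-11, 4)) = 6.0 <-- minimum
d((-11, -2), (5, -27)) = 29.6816
d((-11, -2), (-15, 17)) = 19.4165
d((-20, -15), (25, 6)) = 49.6588
d((-20, -15), (24, 20)) = 56.2228
d((-20, -15), (18, -11)) = 38.2099
d((-20, -15), (-11, 4)) = 21.0238
d((-20, -15), (5, -27)) = 27.7308
d((-20, -15), (-15, 17)) = 32.3883
d((25, 6), (24, 20)) = 14.0357
d((25, 6), (18, -11)) = 18.3848
d((25, 6), (-11, 4)) = 36.0555
d((25, 6), (5, -27)) = 38.5876
d((25, 6), (-15, 17)) = 41.4849
d((24, 20), (18, -11)) = 31.5753
d((24, 20), (-11, 4)) = 38.4838
d((24, 20), (5, -27)) = 50.6952
d((24, 20), (-15, 17)) = 39.1152
d((18, -11), (-11, 4)) = 32.6497
d((18, -11), (5, -27)) = 20.6155
d((18, -11), (-15, 17)) = 43.2782
d((-11, 4), (5, -27)) = 34.8855
d((-11, 4), (-15, 17)) = 13.6015
d((5, -27), (-15, 17)) = 48.3322

Closest pair: (-11, -2) and (-11, 4) with distance 6.0

The closest pair is (-11, -2) and (-11, 4) with Euclidean distance 6.0. For 9 points, brute-force pairwise comparison is shown above. For large n, the divide-and-conquer algorithm (sort by x, recurse on halves, check the dividing strip) achieves O(n log n).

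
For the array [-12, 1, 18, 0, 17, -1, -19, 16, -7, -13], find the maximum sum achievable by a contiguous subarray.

Using Kadane's algorithm on [-12, 1, 18, 0, 17, -1, -19, 16, -7, -13]:

Scanning through the array:
Position 1 (value 1): max_ending_here = 1, max_so_far = 1
Position 2 (value 18): max_ending_here = 19, max_so_far = 19
Position 3 (value 0): max_ending_here = 19, max_so_far = 19
Position 4 (value 17): max_ending_here = 36, max_so_far = 36
Position 5 (value -1): max_ending_here = 35, max_so_far = 36
Position 6 (value -19): max_ending_here = 16, max_so_far = 36
Position 7 (value 16): max_ending_here = 32, max_so_far = 36
Position 8 (value -7): max_ending_here = 25, max_so_far = 36
Position 9 (value -13): max_ending_here = 12, max_so_far = 36

Maximum subarray: [1, 18, 0, 17]
Maximum sum: 36

The maximum subarray is [1, 18, 0, 17] with sum 36. This subarray runs from index 1 to index 4.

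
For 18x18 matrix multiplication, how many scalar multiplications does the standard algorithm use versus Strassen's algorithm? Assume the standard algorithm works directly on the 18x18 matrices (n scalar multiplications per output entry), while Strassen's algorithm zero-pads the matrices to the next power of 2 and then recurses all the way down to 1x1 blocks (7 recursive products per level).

Matrix multiplication for 18x18 matrices:

Strassen's algorithm requires power-of-2 dimensions. Pad 18x18 to 32x32 (next power of 2).

Standard algorithm: 18^3 = 5832 multiplications
Strassen's algorithm: 7^(log2(32)) = 7^5 = 16807 multiplications
Difference: 5832 - 16807 = -10975 (Strassen uses MORE here due to padding overhead — for small or just-over-power-of-2 n, padding can outweigh the per-level savings)

Standard: 5832 multiplications (18^3). Strassen: 16807 multiplications (7^5, after padding to 32x32). Strassen reduces 8 recursive multiplications to 7 at each level.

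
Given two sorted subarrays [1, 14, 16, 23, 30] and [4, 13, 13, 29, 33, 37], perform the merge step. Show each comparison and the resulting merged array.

Merging process:

Compare 1 vs 4: take 1 from left. Merged: [1]
Compare 14 vs 4: take 4 from right. Merged: [1, 4]
Compare 14 vs 13: take 13 from right. Merged: [1, 4, 13]
Compare 14 vs 13: take 13 from right. Merged: [1, 4, 13, 13]
Compare 14 vs 29: take 14 from left. Merged: [1, 4, 13, 13, 14]
Compare 16 vs 29: take 16 from left. Merged: [1, 4, 13, 13, 14, 16]
Compare 23 vs 29: take 23 from left. Merged: [1, 4, 13, 13, 14, 16, 23]
Compare 30 vs 29: take 29 from right. Merged: [1, 4, 13, 13, 14, 16, 23, 29]
Compare 30 vs 33: take 30 from left. Merged: [1, 4, 13, 13, 14, 16, 23, 29, 30]
Append remaining from right: [33, 37]. Merged: [1, 4, 13, 13, 14, 16, 23, 29, 30, 33, 37]

Final merged array: [1, 4, 13, 13, 14, 16, 23, 29, 30, 33, 37]
Total comparisons: 9

The merged array is [1, 4, 13, 13, 14, 16, 23, 29, 30, 33, 37], requiring 9 comparisons. The merge step runs in O(n) time where n is the total number of elements.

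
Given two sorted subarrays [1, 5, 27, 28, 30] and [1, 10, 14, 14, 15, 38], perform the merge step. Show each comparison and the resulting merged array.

Merging process:

Compare 1 vs 1: take 1 from left. Merged: [1]
Compare 5 vs 1: take 1 from right. Merged: [1, 1]
Compare 5 vs 10: take 5 from left. Merged: [1, 1, 5]
Compare 27 vs 10: take 10 from right. Merged: [1, 1, 5, 10]
Compare 27 vs 14: take 14 from right. Merged: [1, 1, 5, 10, 14]
Compare 27 vs 14: take 14 from right. Merged: [1, 1, 5, 10, 14, 14]
Compare 27 vs 15: take 15 from right. Merged: [1, 1, 5, 10, 14, 14, 15]
Compare 27 vs 38: take 27 from left. Merged: [1, 1, 5, 10, 14, 14, 15, 27]
Compare 28 vs 38: take 28 from left. Merged: [1, 1, 5, 10, 14, 14, 15, 27, 28]
Compare 30 vs 38: take 30 from left. Merged: [1, 1, 5, 10, 14, 14, 15, 27, 28, 30]
Append remaining from right: [38]. Merged: [1, 1, 5, 10, 14, 14, 15, 27, 28, 30, 38]

Final merged array: [1, 1, 5, 10, 14, 14, 15, 27, 28, 30, 38]
Total comparisons: 10

The merged array is [1, 1, 5, 10, 14, 14, 15, 27, 28, 30, 38], requiring 10 comparisons. The merge step runs in O(n) time where n is the total number of elements.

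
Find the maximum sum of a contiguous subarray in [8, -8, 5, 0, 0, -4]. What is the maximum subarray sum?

Using Kadane's algorithm on [8, -8, 5, 0, 0, -4]:

Scanning through the array:
Position 1 (value -8): max_ending_here = 0, max_so_far = 8
Position 2 (value 5): max_ending_here = 5, max_so_far = 8
Position 3 (value 0): max_ending_here = 5, max_so_far = 8
Position 4 (value 0): max_ending_here = 5, max_so_far = 8
Position 5 (value -4): max_ending_here = 1, max_so_far = 8

Maximum subarray: [8]
Maximum sum: 8

The maximum subarray is [8] with sum 8. This subarray runs from index 0 to index 0.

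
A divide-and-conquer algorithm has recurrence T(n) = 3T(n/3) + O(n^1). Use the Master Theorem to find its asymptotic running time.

Master Theorem for T(n) = 3T(n/3) + O(n^1):

a = 3, b = 3, c = 1
log_b(a) = log_3(3) = 1.0000

Case 2: c = 1 = log_3(3) = 1.0000
T(n) = O(n^1 log n) = O(n log n)

For T(n) = 3T(n/3) + O(n^1): log_3(3) = 1.0000. This is Case 2 of the Master Theorem (c = log_b(a), equal work at all levels), giving O(n log n).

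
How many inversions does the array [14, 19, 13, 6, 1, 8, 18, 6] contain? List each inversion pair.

Finding inversions in [14, 19, 13, 6, 1, 8, 18, 6]:

(0, 2): arr[0]=14 > arr[2]=13
(0, 3): arr[0]=14 > arr[3]=6
(0, 4): arr[0]=14 > arr[4]=1
(0, 5): arr[0]=14 > arr[5]=8
(0, 7): arr[0]=14 > arr[7]=6
(1, 2): arr[1]=19 > arr[2]=13
(1, 3): arr[1]=19 > arr[3]=6
(1, 4): arr[1]=19 > arr[4]=1
(1, 5): arr[1]=19 > arr[5]=8
(1, 6): arr[1]=19 > arr[6]=18
(1, 7): arr[1]=19 > arr[7]=6
(2, 3): arr[2]=13 > arr[3]=6
(2, 4): arr[2]=13 > arr[4]=1
(2, 5): arr[2]=13 > arr[5]=8
(2, 7): arr[2]=13 > arr[7]=6
(3, 4): arr[3]=6 > arr[4]=1
(5, 7): arr[5]=8 > arr[7]=6
(6, 7): arr[6]=18 > arr[7]=6

Total inversions: 18

The array has 18 inversion(s): (0,2), (0,3), (0,4), (0,5), (0,7), (1,2), (1,3), (1,4), (1,5), (1,6), (1,7), (2,3), (2,4), (2,5), (2,7), (3,4), (5,7), (6,7). Each pair (i,j) satisfies i < j and arr[i] > arr[j].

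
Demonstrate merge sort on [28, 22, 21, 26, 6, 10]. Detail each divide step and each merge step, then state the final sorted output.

Merge sort trace:

Split: [28, 22, 21, 26, 6, 10] -> [28, 22, 21] and [26, 6, 10]
  Split: [28, 22, 21] -> [28] and [22, 21]
    Split: [22, 21] -> [22] and [21]
    Merge: [22] + [21] -> [21, 22]
  Merge: [28] + [21, 22] -> [21, 22, 28]
  Split: [26, 6, 10] -> [26] and [6, 10]
    Split: [6, 10] -> [6] and [10]
    Merge: [6] + [10] -> [6, 10]
  Merge: [26] + [6, 10] -> [6, 10, 26]
Merge: [21, 22, 28] + [6, 10, 26] -> [6, 10, 21, 22, 26, 28]

Final sorted array: [6, 10, 21, 22, 26, 28]

The merge sort proceeds by recursively splitting the array and merging sorted halves.
After all merges, the sorted array is [6, 10, 21, 22, 26, 28].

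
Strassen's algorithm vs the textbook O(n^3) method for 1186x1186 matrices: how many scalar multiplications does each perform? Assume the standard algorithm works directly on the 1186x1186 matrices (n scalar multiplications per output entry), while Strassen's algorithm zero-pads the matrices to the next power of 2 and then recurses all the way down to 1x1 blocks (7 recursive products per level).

Matrix multiplication for 1186x1186 matrices:

Strassen's algorithm requires power-of-2 dimensions. Pad 1186x1186 to 2048x2048 (next power of 2).

Standard algorithm: 1186^3 = 1668222856 multiplications
Strassen's algorithm: 7^(log2(2048)) = 7^11 = 1977326743 multiplications
Difference: 1668222856 - 1977326743 = -309103887 (Strassen uses MORE here due to padding overhead — for small or just-over-power-of-2 n, padding can outweigh the per-level savings)

Standard: 1668222856 multiplications (1186^3). Strassen: 1977326743 multiplications (7^11, after padding to 2048x2048). Strassen reduces 8 recursive multiplications to 7 at each level.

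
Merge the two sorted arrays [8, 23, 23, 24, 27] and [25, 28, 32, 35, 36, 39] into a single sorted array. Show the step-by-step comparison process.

Merging process:

Compare 8 vs 25: take 8 from left. Merged: [8]
Compare 23 vs 25: take 23 from left. Merged: [8, 23]
Compare 23 vs 25: take 23 from left. Merged: [8, 23, 23]
Compare 24 vs 25: take 24 from left. Merged: [8, 23, 23, 24]
Compare 27 vs 25: take 25 from right. Merged: [8, 23, 23, 24, 25]
Compare 27 vs 28: take 27 from left. Merged: [8, 23, 23, 24, 25, 27]
Append remaining from right: [28, 32, 35, 36, 39]. Merged: [8, 23, 23, 24, 25, 27, 28, 32, 35, 36, 39]

Final merged array: [8, 23, 23, 24, 25, 27, 28, 32, 35, 36, 39]
Total comparisons: 6

The merged array is [8, 23, 23, 24, 25, 27, 28, 32, 35, 36, 39], requiring 6 comparisons. The merge step runs in O(n) time where n is the total number of elements.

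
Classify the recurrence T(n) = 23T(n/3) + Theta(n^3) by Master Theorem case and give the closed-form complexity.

Master Theorem for T(n) = 23T(n/3) + O(n^3):

a = 23, b = 3, c = 3
log_b(a) = log_3(23) = 2.8540

Case 3: c = 3 > log_3(23) = 2.8540
T(n) = O(n^3) = O(n^3)

For T(n) = 23T(n/3) + O(n^3): log_3(23) = 2.8540. This is Case 3 of the Master Theorem (c > log_b(a), work dominated by root), giving O(n^3).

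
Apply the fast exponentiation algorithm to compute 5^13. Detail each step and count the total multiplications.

Computing 5^13 by squaring (build up from 5^1; each line after the first costs one multiplication):

5^1 = 5
5^2 = (5^1)^2 = 5^2 = 25
5^3 = 5 * 5^2 = 5 * 25 = 125
5^6 = (5^3)^2 = 125^2 = 15625
5^12 = (5^6)^2 = 15625^2 = 244140625
5^13 = 5 * 5^12 = 5 * 244140625 = 1220703125

Result: 1220703125
Multiplications needed: 5 (5 lines after 5^1)

5^13 = 1220703125. Using exponentiation by squaring, this requires 5 multiplications. The key idea: if the exponent is even, square the half-power; if odd, multiply by the base once.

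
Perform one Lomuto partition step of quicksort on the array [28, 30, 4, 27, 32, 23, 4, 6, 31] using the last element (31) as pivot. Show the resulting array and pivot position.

Lomuto partition with pivot = 31:

Initial array: [28, 30, 4, 27, 32, 23, 4, 6, 31]

arr[0]=28 <= 31: swap with position 0, array becomes [28, 30, 4, 27, 32, 23, 4, 6, 31]
arr[1]=30 <= 31: swap with position 1, array becomes [28, 30, 4, 27, 32, 23, 4, 6, 31]
arr[2]=4 <= 31: swap with position 2, array becomes [28, 30, 4, 27, 32, 23, 4, 6, 31]
arr[3]=27 <= 31: swap with position 3, array becomes [28, 30, 4, 27, 32, 23, 4, 6, 31]
arr[4]=32 > 31: no swap
arr[5]=23 <= 31: swap with position 4, array becomes [28, 30, 4, 27, 23, 32, 4, 6, 31]
arr[6]=4 <= 31: swap with position 5, array becomes [28, 30, 4, 27, 23, 4, 32, 6, 31]
arr[7]=6 <= 31: swap with position 6, array becomes [28, 30, 4, 27, 23, 4, 6, 32, 31]

Place pivot at position 7: [28, 30, 4, 27, 23, 4, 6, 31, 32]
Pivot position: 7

After partitioning with pivot 31, the array becomes [28, 30, 4, 27, 23, 4, 6, 31, 32]. The pivot is placed at index 7. All elements to the left of the pivot are <= 31, and all elements to the right are > 31.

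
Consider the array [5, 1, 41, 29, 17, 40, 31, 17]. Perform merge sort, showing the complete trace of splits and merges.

Merge sort trace:

Split: [5, 1, 41, 29, 17, 40, 31, 17] -> [5, 1, 41, 29] and [17, 40, 31, 17]
  Split: [5, 1, 41, 29] -> [5, 1] and [41, 29]
    Split: [5, 1] -> [5] and [1]
    Merge: [5] + [1] -> [1, 5]
    Split: [41, 29] -> [41] and [29]
    Merge: [41] + [29] -> [29, 41]
  Merge: [1, 5] + [29, 41] -> [1, 5, 29, 41]
  Split: [17, 40, 31, 17] -> [17, 40] and [31, 17]
    Split: [17, 40] -> [17] and [40]
    Merge: [17] + [40] -> [17, 40]
    Split: [31, 17] -> [31] and [17]
    Merge: [31] + [17] -> [17, 31]
  Merge: [17, 40] + [17, 31] -> [17, 17, 31, 40]
Merge: [1, 5, 29, 41] + [17, 17, 31, 40] -> [1, 5, 17, 17, 29, 31, 40, 41]

Final sorted array: [1, 5, 17, 17, 29, 31, 40, 41]

The merge sort proceeds by recursively splitting the array and merging sorted halves.
After all merges, the sorted array is [1, 5, 17, 17, 29, 31, 40, 41].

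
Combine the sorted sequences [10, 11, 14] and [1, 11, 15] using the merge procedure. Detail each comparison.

Merging process:

Compare 10 vs 1: take 1 from right. Merged: [1]
Compare 10 vs 11: take 10 from left. Merged: [1, 10]
Compare 11 vs 11: take 11 from left. Merged: [1, 10, 11]
Compare 14 vs 11: take 11 from right. Merged: [1, 10, 11, 11]
Compare 14 vs 15: take 14 from left. Merged: [1, 10, 11, 11, 14]
Append remaining from right: [15]. Merged: [1, 10, 11, 11, 14, 15]

Final merged array: [1, 10, 11, 11, 14, 15]
Total comparisons: 5

The merged array is [1, 10, 11, 11, 14, 15], requiring 5 comparisons. The merge step runs in O(n) time where n is the total number of elements.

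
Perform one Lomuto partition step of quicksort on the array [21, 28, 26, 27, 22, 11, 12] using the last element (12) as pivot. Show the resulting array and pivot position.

Lomuto partition with pivot = 12:

Initial array: [21, 28, 26, 27, 22, 11, 12]

arr[0]=21 > 12: no swap
arr[1]=28 > 12: no swap
arr[2]=26 > 12: no swap
arr[3]=27 > 12: no swap
arr[4]=22 > 12: no swap
arr[5]=11 <= 12: swap with position 0, array becomes [11, 28, 26, 27, 22, 21, 12]

Place pivot at position 1: [11, 12, 26, 27, 22, 21, 28]
Pivot position: 1

After partitioning with pivot 12, the array becomes [11, 12, 26, 27, 22, 21, 28]. The pivot is placed at index 1. All elements to the left of the pivot are <= 12, and all elements to the right are > 12.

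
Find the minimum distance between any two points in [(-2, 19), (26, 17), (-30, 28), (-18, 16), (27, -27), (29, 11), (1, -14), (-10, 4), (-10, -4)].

Computing all pairwise distances among 9 points:

d((-2, 19), (26, 17)) = 28.0713
d((-2, 19), (-30, 28)) = 29.4109
d((-2, 19), (-18, 16)) = 16.2788
d((-2, 19), (27, -27)) = 54.3783
d((-2, 19), (29, 11)) = 32.0156
d((-2, 19), (1, -14)) = 33.1361
d((-2, 19), (-10, 4)) = 17.0
d((-2, 19), (-10, -4)) = 24.3516
d((26, 17), (-30, 28)) = 57.0701
d((26, 17), (-18, 16)) = 44.0114
d((26, 17), (27, -27)) = 44.0114
d((26, 17), (29, 11)) = 6.7082 <-- minimum
d((26, 17), (1, -14)) = 39.8246
d((26, 17), (-10, 4)) = 38.2753
d((26, 17), (-10, -4)) = 41.6773
d((-30, 28), (-18, 16)) = 16.9706
d((-30, 28), (27, -27)) = 79.2086
d((-30, 28), (29, 11)) = 61.4003
d((-30, 28), (1, -14)) = 52.2015
d((-30, 28), (-10, 4)) = 31.241
d((-30, 28), (-10, -4)) = 37.7359
d((-18, 16), (27, -27)) = 62.2415
d((-18, 16), (29, 11)) = 47.2652
d((-18, 16), (1, -14)) = 35.5106
d((-18, 16), (-10, 4)) = 14.4222
d((-18, 16), (-10, -4)) = 21.5407
d((27, -27), (29, 11)) = 38.0526
d((27, -27), (1, -14)) = 29.0689
d((27, -27), (-10, 4)) = 48.2701
d((27, -27), (-10, -4)) = 43.566
d((29, 11), (1, -14)) = 37.5366
d((29, 11), (-10, 4)) = 39.6232
d((29, 11), (-10, -4)) = 41.7852
d((1, -14), (-10, 4)) = 21.095
d((1, -14), (-10, -4)) = 14.8661
d((-10, 4), (-10, -4)) = 8.0

Closest pair: (26, 17) and (29, 11) with distance 6.7082

The closest pair is (26, 17) and (29, 11) with Euclidean distance 6.7082. For 9 points, brute-force pairwise comparison is shown above. For large n, the divide-and-conquer algorithm (sort by x, recurse on halves, check the dividing strip) achieves O(n log n).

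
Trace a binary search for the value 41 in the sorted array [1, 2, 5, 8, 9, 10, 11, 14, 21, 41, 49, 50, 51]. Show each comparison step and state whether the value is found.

Binary search for 41 in [1, 2, 5, 8, 9, 10, 11, 14, 21, 41, 49, 50, 51]:

lo=0, hi=12, mid=6, arr[mid]=11 -> 11 < 41, search right half
lo=7, hi=12, mid=9, arr[mid]=41 -> Found target at index 9!

Binary search finds 41 at index 9 after 2 comparisons. The search repeatedly halves the search space by comparing with the middle element.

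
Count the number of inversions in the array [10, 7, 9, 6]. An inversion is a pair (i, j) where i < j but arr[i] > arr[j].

Finding inversions in [10, 7, 9, 6]:

(0, 1): arr[0]=10 > arr[1]=7
(0, 2): arr[0]=10 > arr[2]=9
(0, 3): arr[0]=10 > arr[3]=6
(1, 3): arr[1]=7 > arr[3]=6
(2, 3): arr[2]=9 > arr[3]=6

Total inversions: 5

The array has 5 inversion(s): (0,1), (0,2), (0,3), (1,3), (2,3). Each pair (i,j) satisfies i < j and arr[i] > arr[j].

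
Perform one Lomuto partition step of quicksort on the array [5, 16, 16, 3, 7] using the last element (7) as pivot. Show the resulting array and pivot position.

Lomuto partition with pivot = 7:

Initial array: [5, 16, 16, 3, 7]

arr[0]=5 <= 7: swap with position 0, array becomes [5, 16, 16, 3, 7]
arr[1]=16 > 7: no swap
arr[2]=16 > 7: no swap
arr[3]=3 <= 7: swap with position 1, array becomes [5, 3, 16, 16, 7]

Place pivot at position 2: [5, 3, 7, 16, 16]
Pivot position: 2

After partitioning with pivot 7, the array becomes [5, 3, 7, 16, 16]. The pivot is placed at index 2. All elements to the left of the pivot are <= 7, and all elements to the right are > 7.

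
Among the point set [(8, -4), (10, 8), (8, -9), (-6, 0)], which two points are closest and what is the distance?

Computing all pairwise distances among 4 points:

d((8, -4), (10, 8)) = 12.1655
d((8, -4), (8, -9)) = 5.0 <-- minimum
d((8, -4), (-6, 0)) = 14.5602
d((10, 8), (8, -9)) = 17.1172
d((10, 8), (-6, 0)) = 17.8885
d((8, -9), (-6, 0)) = 16.6433

Closest pair: (8, -4) and (8, -9) with distance 5.0

The closest pair is (8, -4) and (8, -9) with Euclidean distance 5.0. For 4 points, brute-force pairwise comparison is shown above. For large n, the divide-and-conquer algorithm (sort by x, recurse on halves, check the dividing strip) achieves O(n log n).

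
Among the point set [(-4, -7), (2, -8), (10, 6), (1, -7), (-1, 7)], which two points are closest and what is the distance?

Computing all pairwise distances among 5 points:

d((-4, -7), (2, -8)) = 6.0828
d((-4, -7), (10, 6)) = 19.105
d((-4, -7), (1, -7)) = 5.0
d((-4, -7), (-1, 7)) = 14.3178
d((2, -8), (10, 6)) = 16.1245
d((2, -8), (1, -7)) = 1.4142 <-- minimum
d((2, -8), (-1, 7)) = 15.2971
d((10, 6), (1, -7)) = 15.8114
d((10, 6), (-1, 7)) = 11.0454
d((1, -7), (-1, 7)) = 14.1421

Closest pair: (2, -8) and (1, -7) with distance 1.4142

The closest pair is (2, -8) and (1, -7) with Euclidean distance 1.4142. For 5 points, brute-force pairwise comparison is shown above. For large n, the divide-and-conquer algorithm (sort by x, recurse on halves, check the dividing strip) achieves O(n log n).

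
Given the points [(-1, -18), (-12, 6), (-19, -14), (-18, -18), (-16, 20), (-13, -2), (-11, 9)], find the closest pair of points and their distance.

Computing all pairwise distances among 7 points:

d((-1, -18), (-12, 6)) = 26.4008
d((-1, -18), (-19, -14)) = 18.4391
d((-1, -18), (-18, -18)) = 17.0
d((-1, -18), (-16, 20)) = 40.8534
d((-1, -18), (-13, -2)) = 20.0
d((-1, -18), (-11, 9)) = 28.7924
d((-12, 6), (-19, -14)) = 21.1896
d((-12, 6), (-18, -18)) = 24.7386
d((-12, 6), (-16, 20)) = 14.5602
d((-12, 6), (-13, -2)) = 8.0623
d((-12, 6), (-11, 9)) = 3.1623 <-- minimum
d((-19, -14), (-18, -18)) = 4.1231
d((-19, -14), (-16, 20)) = 34.1321
d((-19, -14), (-13, -2)) = 13.4164
d((-19, -14), (-11, 9)) = 24.3516
d((-18, -18), (-16, 20)) = 38.0526
d((-18, -18), (-13, -2)) = 16.7631
d((-18, -18), (-11, 9)) = 27.8927
d((-16, 20), (-13, -2)) = 22.2036
d((-16, 20), (-11, 9)) = 12.083
d((-13, -2), (-11, 9)) = 11.1803

Closest pair: (-12, 6) and (-11, 9) with distance 3.1623

The closest pair is (-12, 6) and (-11, 9) with Euclidean distance 3.1623. For 7 points, brute-force pairwise comparison is shown above. For large n, the divide-and-conquer algorithm (sort by x, recurse on halves, check the dividing strip) achieves O(n log n).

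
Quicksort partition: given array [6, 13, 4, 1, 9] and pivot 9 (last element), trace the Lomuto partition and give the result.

Lomuto partition with pivot = 9:

Initial array: [6, 13, 4, 1, 9]

arr[0]=6 <= 9: swap with position 0, array becomes [6, 13, 4, 1, 9]
arr[1]=13 > 9: no swap
arr[2]=4 <= 9: swap with position 1, array becomes [6, 4, 13, 1, 9]
arr[3]=1 <= 9: swap with position 2, array becomes [6, 4, 1, 13, 9]

Place pivot at position 3: [6, 4, 1, 9, 13]
Pivot position: 3

After partitioning with pivot 9, the array becomes [6, 4, 1, 9, 13]. The pivot is placed at index 3. All elements to the left of the pivot are <= 9, and all elements to the right are > 9.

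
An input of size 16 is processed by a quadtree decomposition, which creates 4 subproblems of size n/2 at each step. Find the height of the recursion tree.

For divide and conquer with division factor 2:

Problem sizes at each level:
Level 0: 16
Level 1: 8
Level 2: 4
Level 3: 2
Level 4: 1

The root is level 0 and the size-1 base case is level 4 (the tree spans levels 0 through 4, i.e. 5 levels counting the root), so the depth is the number of divisions: log_2(16) = 4

The recursion tree depth is log_2(16) = 4. At each level, the problem size is divided by 2, so it takes 4 divisions to reduce to a base case of size 1. The algorithm makes 4 recursive calls at each level.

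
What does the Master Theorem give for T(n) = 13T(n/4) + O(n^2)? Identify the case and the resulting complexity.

Master Theorem for T(n) = 13T(n/4) + O(n^2):

a = 13, b = 4, c = 2
log_b(a) = log_4(13) = 1.8502

Case 3: c = 2 > log_4(13) = 1.8502
T(n) = O(n^2) = O(n^2)

For T(n) = 13T(n/4) + O(n^2): log_4(13) = 1.8502. This is Case 3 of the Master Theorem (c > log_b(a), work dominated by root), giving O(n^2).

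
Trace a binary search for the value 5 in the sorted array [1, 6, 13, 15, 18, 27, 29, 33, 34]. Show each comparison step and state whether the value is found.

Binary search for 5 in [1, 6, 13, 15, 18, 27, 29, 33, 34]:

lo=0, hi=8, mid=4, arr[mid]=18 -> 18 > 5, search left half
lo=0, hi=3, mid=1, arr[mid]=6 -> 6 > 5, search left half
lo=0, hi=0, mid=0, arr[mid]=1 -> 1 < 5, search right half
lo=1 > hi=0, target 5 not found

Binary search determines that 5 is not in the array after 3 comparisons. The search space was exhausted without finding the target.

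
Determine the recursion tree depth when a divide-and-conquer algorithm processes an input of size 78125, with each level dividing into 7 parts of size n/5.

For divide and conquer with division factor 5:

Problem sizes at each level:
Level 0: 78125
Level 1: 15625
Level 2: 3125
Level 3: 625
Level 4: 125
Level 5: 25
Level 6: 5
Level 7: 1

The root is level 0 and the size-1 base case is level 7 (the tree spans levels 0 through 7, i.e. 8 levels counting the root), so the depth is the number of divisions: log_5(78125) = 7

The recursion tree depth is log_5(78125) = 7. At each level, the problem size is divided by 5, so it takes 7 divisions to reduce to a base case of size 1. The algorithm makes 7 recursive calls at each level.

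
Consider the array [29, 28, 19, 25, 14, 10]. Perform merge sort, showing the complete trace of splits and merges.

Merge sort trace:

Split: [29, 28, 19, 25, 14, 10] -> [29, 28, 19] and [25, 14, 10]
  Split: [29, 28, 19] -> [29] and [28, 19]
    Split: [28, 19] -> [28] and [19]
    Merge: [28] + [19] -> [19, 28]
  Merge: [29] + [19, 28] -> [19, 28, 29]
  Split: [25, 14, 10] -> [25] and [14, 10]
    Split: [14, 10] -> [14] and [10]
    Merge: [14] + [10] -> [10, 14]
  Merge: [25] + [10, 14] -> [10, 14, 25]
Merge: [19, 28, 29] + [10, 14, 25] -> [10, 14, 19, 25, 28, 29]

Final sorted array: [10, 14, 19, 25, 28, 29]

The merge sort proceeds by recursively splitting the array and merging sorted halves.
After all merges, the sorted array is [10, 14, 19, 25, 28, 29].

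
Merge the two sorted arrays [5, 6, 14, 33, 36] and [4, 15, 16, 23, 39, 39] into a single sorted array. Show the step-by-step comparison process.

Merging process:

Compare 5 vs 4: take 4 from right. Merged: [4]
Compare 5 vs 15: take 5 from left. Merged: [4, 5]
Compare 6 vs 15: take 6 from left. Merged: [4, 5, 6]
Compare 14 vs 15: take 14 from left. Merged: [4, 5, 6, 14]
Compare 33 vs 15: take 15 from right. Merged: [4, 5, 6, 14, 15]
Compare 33 vs 16: take 16 from right. Merged: [4, 5, 6, 14, 15, 16]
Compare 33 vs 23: take 23 from right. Merged: [4, 5, 6, 14, 15, 16, 23]
Compare 33 vs 39: take 33 from left. Merged: [4, 5, 6, 14, 15, 16, 23, 33]
Compare 36 vs 39: take 36 from left. Merged: [4, 5, 6, 14, 15, 16, 23, 33, 36]
Append remaining from right: [39, 39]. Merged: [4, 5, 6, 14, 15, 16, 23, 33, 36, 39, 39]

Final merged array: [4, 5, 6, 14, 15, 16, 23, 33, 36, 39, 39]
Total comparisons: 9

The merged array is [4, 5, 6, 14, 15, 16, 23, 33, 36, 39, 39], requiring 9 comparisons. The merge step runs in O(n) time where n is the total number of elements.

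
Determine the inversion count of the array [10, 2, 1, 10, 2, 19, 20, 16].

Finding inversions in [10, 2, 1, 10, 2, 19, 20, 16]:

(0, 1): arr[0]=10 > arr[1]=2
(0, 2): arr[0]=10 > arr[2]=1
(0, 4): arr[0]=10 > arr[4]=2
(1, 2): arr[1]=2 > arr[2]=1
(3, 4): arr[3]=10 > arr[4]=2
(5, 7): arr[5]=19 > arr[7]=16
(6, 7): arr[6]=20 > arr[7]=16

Total inversions: 7

The array has 7 inversion(s): (0,1), (0,2), (0,4), (1,2), (3,4), (5,7), (6,7). Each pair (i,j) satisfies i < j and arr[i] > arr[j].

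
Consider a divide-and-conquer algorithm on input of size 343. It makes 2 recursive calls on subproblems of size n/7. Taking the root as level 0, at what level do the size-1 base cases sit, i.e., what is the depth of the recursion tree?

For divide and conquer with division factor 7:

Problem sizes at each level:
Level 0: 343
Level 1: 49
Level 2: 7
Level 3: 1

The root is level 0 and the size-1 base case is level 3 (the tree spans levels 0 through 3, i.e. 4 levels counting the root), so the depth is the number of divisions: log_7(343) = 3

The recursion tree depth is log_7(343) = 3. At each level, the problem size is divided by 7, so it takes 3 divisions to reduce to a base case of size 1. The algorithm makes 2 recursive calls at each level.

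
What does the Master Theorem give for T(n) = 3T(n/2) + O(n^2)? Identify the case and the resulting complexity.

Master Theorem for T(n) = 3T(n/2) + O(n^2):

a = 3, b = 2, c = 2
log_b(a) = log_2(3) = 1.5850

Case 3: c = 2 > log_2(3) = 1.5850
T(n) = O(n^2) = O(n^2)

For T(n) = 3T(n/2) + O(n^2): log_2(3) = 1.5850. This is Case 3 of the Master Theorem (c > log_b(a), work dominated by root), giving O(n^2).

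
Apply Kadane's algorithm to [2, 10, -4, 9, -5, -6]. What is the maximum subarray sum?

Using Kadane's algorithm on [2, 10, -4, 9, -5, -6]:

Scanning through the array:
Position 1 (value 10): max_ending_here = 12, max_so_far = 12
Position 2 (value -4): max_ending_here = 8, max_so_far = 12
Position 3 (value 9): max_ending_here = 17, max_so_far = 17
Position 4 (value -5): max_ending_here = 12, max_so_far = 17
Position 5 (value -6): max_ending_here = 6, max_so_far = 17

Maximum subarray: [2, 10, -4, 9]
Maximum sum: 17

The maximum subarray is [2, 10, -4, 9] with sum 17. This subarray runs from index 0 to index 3.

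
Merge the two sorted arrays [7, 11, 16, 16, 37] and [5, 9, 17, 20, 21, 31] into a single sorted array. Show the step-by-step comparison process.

Merging process:

Compare 7 vs 5: take 5 from right. Merged: [5]
Compare 7 vs 9: take 7 from left. Merged: [5, 7]
Compare 11 vs 9: take 9 from right. Merged: [5, 7, 9]
Compare 11 vs 17: take 11 from left. Merged: [5, 7, 9, 11]
Compare 16 vs 17: take 16 from left. Merged: [5, 7, 9, 11, 16]
Compare 16 vs 17: take 16 from left. Merged: [5, 7, 9, 11, 16, 16]
Compare 37 vs 17: take 17 from right. Merged: [5, 7, 9, 11, 16, 16, 17]
Compare 37 vs 20: take 20 from right. Merged: [5, 7, 9, 11, 16, 16, 17, 20]
Compare 37 vs 21: take 21 from right. Merged: [5, 7, 9, 11, 16, 16, 17, 20, 21]
Compare 37 vs 31: take 31 from right. Merged: [5, 7, 9, 11, 16, 16, 17, 20, 21, 31]
Append remaining from left: [37]. Merged: [5, 7, 9, 11, 16, 16, 17, 20, 21, 31, 37]

Final merged array: [5, 7, 9, 11, 16, 16, 17, 20, 21, 31, 37]
Total comparisons: 10

The merged array is [5, 7, 9, 11, 16, 16, 17, 20, 21, 31, 37], requiring 10 comparisons. The merge step runs in O(n) time where n is the total number of elements.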